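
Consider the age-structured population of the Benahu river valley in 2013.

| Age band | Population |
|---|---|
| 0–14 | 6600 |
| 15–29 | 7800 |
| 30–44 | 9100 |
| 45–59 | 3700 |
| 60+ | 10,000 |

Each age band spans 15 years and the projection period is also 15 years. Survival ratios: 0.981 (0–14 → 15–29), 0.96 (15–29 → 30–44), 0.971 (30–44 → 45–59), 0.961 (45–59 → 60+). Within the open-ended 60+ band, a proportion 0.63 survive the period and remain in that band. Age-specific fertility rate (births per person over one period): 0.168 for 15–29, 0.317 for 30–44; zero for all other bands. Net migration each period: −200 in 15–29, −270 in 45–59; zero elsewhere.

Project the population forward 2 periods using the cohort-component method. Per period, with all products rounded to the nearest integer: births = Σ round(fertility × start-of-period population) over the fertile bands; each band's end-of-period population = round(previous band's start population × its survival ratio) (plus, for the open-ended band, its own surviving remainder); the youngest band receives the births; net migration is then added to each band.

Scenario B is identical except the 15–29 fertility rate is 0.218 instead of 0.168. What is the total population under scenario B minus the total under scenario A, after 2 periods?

Let group 1 be 0–14 through group 5 = 60+.
[period 1]
Births: 7800 * 0.168 = 1310, 9100 * 0.317 = 2885 — total 4195
Group 2: 6600 * 0.981 = 6475
Group 3: 7800 * 0.96 = 7488
Group 4: 9100 * 0.971 = 8836
Group 5: 3700 * 0.961 + 10000 * 0.63 = 3556 + 6300 = 9856
Net migration: Group 2 − 200 → 6275; Group 4 − 270 → 8566
→ [4195, 6275, 7488, 8566, 9856]
[period 2]
Births: 6275 * 0.168 = 1054, 7488 * 0.317 = 2374 — total 3428
Group 2: 4195 * 0.981 = 4115
Group 3: 6275 * 0.96 = 6024
Group 4: 7488 * 0.971 = 7271
Group 5: 8566 * 0.961 + 9856 * 0.63 = 8232 + 6209 = 14441
Net migration: Group 2 − 200 → 3915; Group 4 − 270 → 7001
→ [3428, 3915, 6024, 7001, 14441]
Scenario A total after 2 periods: 34809
Scenario B projection —
[period 1]
Births: 7800 * 0.218 = 1700, 9100 * 0.317 = 2885 — total 4585
Group 2: 6600 * 0.981 = 6475
Group 3: 7800 * 0.96 = 7488
Group 4: 9100 * 0.971 = 8836
Group 5: 3700 * 0.961 + 10000 * 0.63 = 3556 + 6300 = 9856
Net migration: Group 2 − 200 → 6275; Group 4 − 270 → 8566
→ [4585, 6275, 7488, 8566, 9856]
[period 2]
Births: 6275 * 0.218 = 1368, 7488 * 0.317 = 2374 — total 3742
Group 2: 4585 * 0.981 = 4498
Group 3: 6275 * 0.96 = 6024
Group 4: 7488 * 0.971 = 7271
Group 5: 8566 * 0.961 + 9856 * 0.63 = 8232 + 6209 = 14441
Net migration: Group 2 − 200 → 4298; Group 4 − 270 → 7001
→ [3742, 4298, 6024, 7001, 14441]
Scenario B total after 2 periods: 35506
Difference B − A = 35506 − 34809 = 697

697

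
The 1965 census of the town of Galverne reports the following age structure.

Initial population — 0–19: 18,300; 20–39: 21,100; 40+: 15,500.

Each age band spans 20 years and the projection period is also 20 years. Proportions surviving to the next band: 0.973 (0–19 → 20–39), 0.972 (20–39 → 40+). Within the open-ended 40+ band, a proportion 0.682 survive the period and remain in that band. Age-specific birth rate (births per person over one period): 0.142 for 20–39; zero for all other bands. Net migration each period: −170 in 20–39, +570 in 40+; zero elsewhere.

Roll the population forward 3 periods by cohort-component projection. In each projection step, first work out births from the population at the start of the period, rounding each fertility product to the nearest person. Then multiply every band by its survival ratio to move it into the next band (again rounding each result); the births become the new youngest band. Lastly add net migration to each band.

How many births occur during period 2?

Let band 1 be 0–19 through band 3 = 40+.
After projecting period 1:
Births: 21100 * 0.142 = 2996
Band 2: 18300 * 0.973 = 17806
Band 3: 21100 * 0.972 + 15500 * 0.682 = 20509 + 10571 = 31080
Net migration: Band 2 − 170 → 17636; Band 3 + 570 → 31650
Giving 2996 / 17636 / 31650.
After projecting period 2:
Births: 17636 * 0.142 = 2504
Band 2: 2996 * 0.973 = 2915
Band 3: 17636 * 0.972 + 31650 * 0.682 = 17142 + 21585 = 38727
Net migration: Band 2 − 170 → 2745; Band 3 + 570 → 39297
Giving 2504 / 2745 / 39297.

2504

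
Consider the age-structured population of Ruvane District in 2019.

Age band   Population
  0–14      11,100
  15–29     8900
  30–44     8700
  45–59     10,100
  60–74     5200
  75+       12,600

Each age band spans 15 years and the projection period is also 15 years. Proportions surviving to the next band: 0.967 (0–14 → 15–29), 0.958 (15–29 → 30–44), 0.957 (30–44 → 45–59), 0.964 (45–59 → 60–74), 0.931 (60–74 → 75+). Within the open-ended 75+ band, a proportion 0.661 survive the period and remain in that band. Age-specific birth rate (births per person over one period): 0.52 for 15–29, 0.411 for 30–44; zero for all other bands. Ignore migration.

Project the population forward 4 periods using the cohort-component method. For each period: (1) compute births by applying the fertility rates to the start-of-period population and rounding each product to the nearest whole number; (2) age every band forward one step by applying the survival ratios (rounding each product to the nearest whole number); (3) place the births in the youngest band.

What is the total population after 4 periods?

60969

Period 1:
Births: 8900 × 0.52 = 4628, 8700 × 0.411 = 3576 — total 8204
15–29: 11100 × 0.967 = 10734
30–44: 8900 × 0.958 = 8526
45–59: 8700 × 0.957 = 8326
60–74: 10100 × 0.964 = 9736
75+: 5200 × 0.931 + 12600 × 0.661 = 4841 + 8329 = 13170
Population now: 0–14=8204, 15–29=10734, 30–44=8526, 45–59=8326, 60–74=9736, 75+=13170
Period 2:
Births: 10734 × 0.52 = 5582, 8526 × 0.411 = 3504 — total 9086
15–29: 8204 × 0.967 = 7933
30–44: 10734 × 0.958 = 10283
45–59: 8526 × 0.957 = 8159
60–74: 8326 × 0.964 = 8026
75+: 9736 × 0.931 + 13170 × 0.661 = 9064 + 8705 = 17769
Population now: 0–14=9086, 15–29=7933, 30–44=10283, 45–59=8159, 60–74=8026, 75+=17769
Period 3:
Births: 7933 × 0.52 = 4125, 10283 × 0.411 = 4226 — total 8351
15–29: 9086 × 0.967 = 8786
30–44: 7933 × 0.958 = 7600
45–59: 10283 × 0.957 = 9841
60–74: 8159 × 0.964 = 7865
75+: 8026 × 0.931 + 17769 × 0.661 = 7472 + 11745 = 19217
Population now: 0–14=8351, 15–29=8786, 30–44=7600, 45–59=9841, 60–74=7865, 75+=19217
Period 4:
Births: 8786 × 0.52 = 4569, 7600 × 0.411 = 3124 — total 7693
15–29: 8351 × 0.967 = 8075
30–44: 8786 × 0.958 = 8417
45–59: 7600 × 0.957 = 7273
60–74: 9841 × 0.964 = 9487
75+: 7865 × 0.931 + 19217 × 0.661 = 7322 + 12702 = 20024
Population now: 0–14=7693, 15–29=8075, 30–44=8417, 45–59=7273, 60–74=9487, 75+=20024
Total after period 4: 7693 + 8075 + 8417 + 7273 + 9487 + 20024 = 60969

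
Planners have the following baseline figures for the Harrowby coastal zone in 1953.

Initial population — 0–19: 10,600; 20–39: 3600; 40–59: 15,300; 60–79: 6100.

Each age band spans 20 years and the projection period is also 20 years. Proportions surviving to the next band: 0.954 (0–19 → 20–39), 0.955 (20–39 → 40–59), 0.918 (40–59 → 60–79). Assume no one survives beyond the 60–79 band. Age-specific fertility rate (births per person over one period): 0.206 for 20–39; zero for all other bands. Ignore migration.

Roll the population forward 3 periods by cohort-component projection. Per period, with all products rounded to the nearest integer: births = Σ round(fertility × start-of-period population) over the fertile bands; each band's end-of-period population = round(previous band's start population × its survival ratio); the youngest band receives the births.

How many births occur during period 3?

Let group 1 be 0–19 through group 4 = 60–79.
After projecting period 1:
Births: 3600 × 0.206 = 742
Group 2: 10600 × 0.954 = 10112
Group 3: 3600 × 0.955 = 3438
Group 4: 15300 × 0.918 = 14045
Population now: 0–19=742, 20–39=10112, 40–59=3438, 60–79=14045
After projecting period 2:
Births: 10112 × 0.206 = 2083
Group 2: 742 × 0.954 = 708
Group 3: 10112 × 0.955 = 9657
Group 4: 3438 × 0.918 = 3156
Population now: 0–19=2083, 20–39=708, 40–59=9657, 60–79=3156
After projecting period 3:
Births: 708 × 0.206 = 146
Group 2: 2083 × 0.954 = 1987
Group 3: 708 × 0.955 = 676
Group 4: 9657 × 0.918 = 8865
Population now: 0–19=146, 20–39=1987, 40–59=676, 60–79=8865

146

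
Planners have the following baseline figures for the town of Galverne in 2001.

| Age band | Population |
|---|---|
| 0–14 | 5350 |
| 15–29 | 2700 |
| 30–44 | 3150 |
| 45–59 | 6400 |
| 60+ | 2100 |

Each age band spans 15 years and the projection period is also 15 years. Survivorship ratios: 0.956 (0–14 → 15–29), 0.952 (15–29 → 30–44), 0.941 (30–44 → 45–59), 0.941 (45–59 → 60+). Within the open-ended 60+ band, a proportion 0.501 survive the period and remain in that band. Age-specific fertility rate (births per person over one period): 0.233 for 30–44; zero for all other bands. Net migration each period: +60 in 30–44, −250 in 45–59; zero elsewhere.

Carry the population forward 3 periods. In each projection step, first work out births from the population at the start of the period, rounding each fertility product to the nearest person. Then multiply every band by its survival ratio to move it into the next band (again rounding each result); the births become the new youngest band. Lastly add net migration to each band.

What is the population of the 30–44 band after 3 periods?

After projecting period 1:
Births: 3150 * 0.233 = 734
15–29: 5350 * 0.956 = 5115
30–44: 2700 * 0.952 = 2570
45–59: 3150 * 0.941 = 2964
60+: 6400 * 0.941 + 2100 * 0.501 = 6022 + 1052 = 7074
Net migration: 30–44 + 60 → 2630; 45–59 − 250 → 2714
Population now: 0–14=734, 15–29=5115, 30–44=2630, 45–59=2714, 60+=7074
After projecting period 2:
Births: 2630 * 0.233 = 613
15–29: 734 * 0.956 = 702
30–44: 5115 * 0.952 = 4869
45–59: 2630 * 0.941 = 2475
60+: 2714 * 0.941 + 7074 * 0.501 = 2554 + 3544 = 6098
Net migration: 30–44 + 60 → 4929; 45–59 − 250 → 2225
Population now: 0–14=613, 15–29=702, 30–44=4929, 45–59=2225, 60+=6098
After projecting period 3:
Births: 4929 * 0.233 = 1148
15–29: 613 * 0.956 = 586
30–44: 702 * 0.952 = 668
45–59: 4929 * 0.941 = 4638
60+: 2225 * 0.941 + 6098 * 0.501 = 2094 + 3055 = 5149
Net migration: 30–44 + 60 → 728; 45–59 − 250 → 4388
Population now: 0–14=1148, 15–29=586, 30–44=728, 45–59=4388, 60+=5149

728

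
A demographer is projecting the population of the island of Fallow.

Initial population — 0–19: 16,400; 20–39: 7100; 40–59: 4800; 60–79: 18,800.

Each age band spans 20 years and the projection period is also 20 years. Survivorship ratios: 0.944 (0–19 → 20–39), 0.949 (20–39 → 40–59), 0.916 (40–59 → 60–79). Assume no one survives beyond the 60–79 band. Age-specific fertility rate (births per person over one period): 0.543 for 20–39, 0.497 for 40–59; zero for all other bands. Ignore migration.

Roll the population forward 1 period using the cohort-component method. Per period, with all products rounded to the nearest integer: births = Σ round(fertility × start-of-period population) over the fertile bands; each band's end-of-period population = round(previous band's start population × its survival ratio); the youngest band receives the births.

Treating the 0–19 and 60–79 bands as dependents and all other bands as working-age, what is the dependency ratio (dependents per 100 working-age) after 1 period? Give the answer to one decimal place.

47.9

— Period 1 —
Births: 7100 * 0.543 = 3855 ; 4800 * 0.497 = 2386 → 6241
20–39: 16400 * 0.944 = 15482
40–59: 7100 * 0.949 = 6738
60–79: 4800 * 0.916 = 4397
Giving 6241 / 15482 / 6738 / 4397.
Dependents (band 0–19 + band 60–79) = 6241 + 4397 = 10638; working-age = 22220; ratio = 10638/22220 × 100 = 47.9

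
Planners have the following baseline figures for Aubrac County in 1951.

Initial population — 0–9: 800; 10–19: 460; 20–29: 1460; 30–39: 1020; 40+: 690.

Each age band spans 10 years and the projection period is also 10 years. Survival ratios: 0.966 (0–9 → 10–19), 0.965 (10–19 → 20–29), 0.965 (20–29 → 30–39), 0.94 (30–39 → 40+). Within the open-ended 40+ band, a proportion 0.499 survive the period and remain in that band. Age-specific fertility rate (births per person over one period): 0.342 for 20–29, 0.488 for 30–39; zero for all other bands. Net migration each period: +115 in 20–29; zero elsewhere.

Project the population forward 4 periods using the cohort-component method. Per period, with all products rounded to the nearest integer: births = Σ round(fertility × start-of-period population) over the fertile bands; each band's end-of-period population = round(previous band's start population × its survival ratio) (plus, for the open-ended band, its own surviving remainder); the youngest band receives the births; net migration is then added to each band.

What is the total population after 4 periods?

4768

[period 1]
Births: 1460 * 0.342 = 499 ; 1020 * 0.488 = 498 → total 997
10–19: 800 * 0.966 = 773
20–29: 460 * 0.965 = 444
30–39: 1460 * 0.965 = 1409
40+: 1020 * 0.94 + 690 * 0.499 = 959 + 344 = 1303
Net migration: 20–29 + 115 → 559
End of period: [997, 773, 559, 1409, 1303]
[period 2]
Births: 559 * 0.342 = 191 ; 1409 * 0.488 = 688 → total 879
10–19: 997 * 0.966 = 963
20–29: 773 * 0.965 = 746
30–39: 559 * 0.965 = 539
40+: 1409 * 0.94 + 1303 * 0.499 = 1324 + 650 = 1974
Net migration: 20–29 + 115 → 861
End of period: [879, 963, 861, 539, 1974]
[period 3]
Births: 861 * 0.342 = 294 ; 539 * 0.488 = 263 → total 557
10–19: 879 * 0.966 = 849
20–29: 963 * 0.965 = 929
30–39: 861 * 0.965 = 831
40+: 539 * 0.94 + 1974 * 0.499 = 507 + 985 = 1492
Net migration: 20–29 + 115 → 1044
End of period: [557, 849, 1044, 831, 1492]
[period 4]
Births: 1044 * 0.342 = 357 ; 831 * 0.488 = 406 → total 763
10–19: 557 * 0.966 = 538
20–29: 849 * 0.965 = 819
30–39: 1044 * 0.965 = 1007
40+: 831 * 0.94 + 1492 * 0.499 = 781 + 745 = 1526
Net migration: 20–29 + 115 → 934
End of period: [763, 538, 934, 1007, 1526]
Total after period 4: 763 + 538 + 934 + 1007 + 1526 = 4768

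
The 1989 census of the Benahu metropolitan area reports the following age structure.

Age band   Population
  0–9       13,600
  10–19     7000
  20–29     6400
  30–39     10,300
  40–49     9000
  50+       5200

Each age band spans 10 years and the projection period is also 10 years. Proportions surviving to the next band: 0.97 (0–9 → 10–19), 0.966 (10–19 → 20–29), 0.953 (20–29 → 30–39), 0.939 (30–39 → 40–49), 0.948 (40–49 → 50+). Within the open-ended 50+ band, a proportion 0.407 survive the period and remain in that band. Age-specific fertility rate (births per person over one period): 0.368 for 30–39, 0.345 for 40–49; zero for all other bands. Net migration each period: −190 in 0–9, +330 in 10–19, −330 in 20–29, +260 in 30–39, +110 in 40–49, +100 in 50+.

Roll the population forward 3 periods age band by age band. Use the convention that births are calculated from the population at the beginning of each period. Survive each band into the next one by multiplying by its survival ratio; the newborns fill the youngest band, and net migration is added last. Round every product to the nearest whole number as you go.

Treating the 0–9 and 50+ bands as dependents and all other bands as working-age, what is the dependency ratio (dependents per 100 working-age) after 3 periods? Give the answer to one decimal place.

51.6

Let band 1 be 0–9 through band 6 = 50+.
Period 1.
Births: 10300 × 0.368 = 3790, 9000 × 0.345 = 3105 → total 6895
Band 2: 13600 × 0.97 = 13192
Band 3: 7000 × 0.966 = 6762
Band 4: 6400 × 0.953 = 6099
Band 5: 10300 × 0.939 = 9672
Band 6: 9000 × 0.948 + 5200 × 0.407 = 8532 + 2116 = 10648
Net migration: Band 1 − 190 → 6705; Band 2 + 330 → 13522; Band 3 − 330 → 6432; Band 4 + 260 → 6359; Band 5 + 110 → 9782; Band 6 + 100 → 10748
→ [6705, 13522, 6432, 6359, 9782, 10748]
Period 2.
Births: 6359 × 0.368 = 2340, 9782 × 0.345 = 3375 → total 5715
Band 2: 6705 × 0.97 = 6504
Band 3: 13522 × 0.966 = 13062
Band 4: 6432 × 0.953 = 6130
Band 5: 6359 × 0.939 = 5971
Band 6: 9782 × 0.948 + 10748 × 0.407 = 9273 + 4374 = 13647
Net migration: Band 1 − 190 → 5525; Band 2 + 330 → 6834; Band 3 − 330 → 12732; Band 4 + 260 → 6390; Band 5 + 110 → 6081; Band 6 + 100 → 13747
→ [5525, 6834, 12732, 6390, 6081, 13747]
Period 3.
Births: 6390 × 0.368 = 2352, 6081 × 0.345 = 2098 → total 4450
Band 2: 5525 × 0.97 = 5359
Band 3: 6834 × 0.966 = 6602
Band 4: 12732 × 0.953 = 12134
Band 5: 6390 × 0.939 = 6000
Band 6: 6081 × 0.948 + 13747 × 0.407 = 5765 + 5595 = 11360
Net migration: Band 1 − 190 → 4260; Band 2 + 330 → 5689; Band 3 − 330 → 6272; Band 4 + 260 → 12394; Band 5 + 110 → 6110; Band 6 + 100 → 11460
→ [4260, 5689, 6272, 12394, 6110, 11460]
Dependents (band 0–9 + band 50+) = 4260 + 11460 = 15720; working-age = 30465; ratio = 15720/30465 × 100 = 51.6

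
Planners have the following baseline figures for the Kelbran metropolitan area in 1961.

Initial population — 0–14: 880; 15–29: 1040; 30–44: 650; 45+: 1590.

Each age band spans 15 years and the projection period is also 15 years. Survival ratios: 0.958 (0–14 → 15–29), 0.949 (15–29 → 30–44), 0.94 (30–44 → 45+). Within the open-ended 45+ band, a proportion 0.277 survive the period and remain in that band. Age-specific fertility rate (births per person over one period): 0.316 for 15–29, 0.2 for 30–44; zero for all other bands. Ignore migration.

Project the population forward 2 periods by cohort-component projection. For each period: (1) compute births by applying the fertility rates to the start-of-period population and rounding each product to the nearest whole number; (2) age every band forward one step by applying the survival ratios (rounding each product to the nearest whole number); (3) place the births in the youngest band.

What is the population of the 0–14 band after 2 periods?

463

— Period 1 —
Births: 1040 * 0.316 = 329  |  650 * 0.2 = 130 ⇒ total 459
15–29: 880 * 0.958 = 843
30–44: 1040 * 0.949 = 987
45+: 650 * 0.94 + 1590 * 0.277 = 611 + 440 = 1051
→ [459, 843, 987, 1051]
— Period 2 —
Births: 843 * 0.316 = 266  |  987 * 0.2 = 197 ⇒ total 463
15–29: 459 * 0.958 = 440
30–44: 843 * 0.949 = 800
45+: 987 * 0.94 + 1051 * 0.277 = 928 + 291 = 1219
→ [463, 440, 800, 1219]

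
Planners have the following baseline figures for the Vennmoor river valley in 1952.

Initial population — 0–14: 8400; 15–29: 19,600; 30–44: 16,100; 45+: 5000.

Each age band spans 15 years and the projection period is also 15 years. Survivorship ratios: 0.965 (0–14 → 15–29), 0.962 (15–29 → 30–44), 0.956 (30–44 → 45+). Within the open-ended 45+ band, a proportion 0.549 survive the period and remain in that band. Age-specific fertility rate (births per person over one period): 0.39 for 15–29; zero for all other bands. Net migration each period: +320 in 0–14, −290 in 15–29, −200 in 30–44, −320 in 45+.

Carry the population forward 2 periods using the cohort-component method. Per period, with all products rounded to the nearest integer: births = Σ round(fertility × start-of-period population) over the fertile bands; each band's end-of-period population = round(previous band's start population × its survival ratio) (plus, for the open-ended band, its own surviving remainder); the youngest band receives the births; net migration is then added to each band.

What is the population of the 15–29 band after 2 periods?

7395

After projecting period 1:
Births: 19600 × 0.39 = 7644
15–29: 8400 × 0.965 = 8106
30–44: 19600 × 0.962 = 18855
45+: 16100 × 0.956 + 5000 × 0.549 = 15392 + 2745 = 18137
Net migration: 0–14 + 320 → 7964; 15–29 − 290 → 7816; 30–44 − 200 → 18655; 45+ − 320 → 17817
Population now: 0–14=7964, 15–29=7816, 30–44=18655, 45+=17817
After projecting period 2:
Births: 7816 × 0.39 = 3048
15–29: 7964 × 0.965 = 7685
30–44: 7816 × 0.962 = 7519
45+: 18655 × 0.956 + 17817 × 0.549 = 17834 + 9782 = 27616
Net migration: 0–14 + 320 → 3368; 15–29 − 290 → 7395; 30–44 − 200 → 7319; 45+ − 320 → 27296
Population now: 0–14=3368, 15–29=7395, 30–44=7319, 45+=27296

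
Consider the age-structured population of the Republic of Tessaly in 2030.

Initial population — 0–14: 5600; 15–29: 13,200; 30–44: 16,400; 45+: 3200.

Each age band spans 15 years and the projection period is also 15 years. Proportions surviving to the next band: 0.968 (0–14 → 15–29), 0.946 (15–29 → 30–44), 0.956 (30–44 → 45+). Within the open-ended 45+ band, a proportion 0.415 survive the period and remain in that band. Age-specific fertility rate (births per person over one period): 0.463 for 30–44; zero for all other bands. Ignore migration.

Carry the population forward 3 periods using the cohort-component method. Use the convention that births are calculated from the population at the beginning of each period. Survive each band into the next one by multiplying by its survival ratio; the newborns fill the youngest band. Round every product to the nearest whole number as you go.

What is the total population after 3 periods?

Call the groups 1 to 4, youngest first.
After projecting period 1:
Births: 16400 × 0.463 = 7593
Group 2: 5600 × 0.968 = 5421
Group 3: 13200 × 0.946 = 12487
Group 4: 16400 × 0.956 + 3200 × 0.415 = 15678 + 1328 = 17006
End of period: [7593, 5421, 12487, 17006]
After projecting period 2:
Births: 12487 × 0.463 = 5781
Group 2: 7593 × 0.968 = 7350
Group 3: 5421 × 0.946 = 5128
Group 4: 12487 × 0.956 + 17006 × 0.415 = 11938 + 7057 = 18995
End of period: [5781, 7350, 5128, 18995]
After projecting period 3:
Births: 5128 × 0.463 = 2374
Group 2: 5781 × 0.968 = 5596
Group 3: 7350 × 0.946 = 6953
Group 4: 5128 × 0.956 + 18995 × 0.415 = 4902 + 7883 = 12785
End of period: [2374, 5596, 6953, 12785]
Total after period 3: 2374 + 5596 + 6953 + 12785 = 27708

27708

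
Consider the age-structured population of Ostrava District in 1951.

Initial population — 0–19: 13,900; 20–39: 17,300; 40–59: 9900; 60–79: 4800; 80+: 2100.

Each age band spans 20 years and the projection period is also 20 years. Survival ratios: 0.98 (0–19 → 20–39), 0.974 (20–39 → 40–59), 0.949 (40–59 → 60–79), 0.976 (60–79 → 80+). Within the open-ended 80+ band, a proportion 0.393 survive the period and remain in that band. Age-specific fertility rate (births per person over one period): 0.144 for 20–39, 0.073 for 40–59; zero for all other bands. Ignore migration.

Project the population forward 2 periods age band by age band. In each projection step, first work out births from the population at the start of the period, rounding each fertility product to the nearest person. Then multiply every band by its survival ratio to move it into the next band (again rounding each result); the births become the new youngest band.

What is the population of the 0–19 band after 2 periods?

[period 1]
Births: 17300 * 0.144 = 2491, 9900 * 0.073 = 723 — total 3214
20–39: 13900 * 0.98 = 13622
40–59: 17300 * 0.974 = 16850
60–79: 9900 * 0.949 = 9395
80+: 4800 * 0.976 + 2100 * 0.393 = 4685 + 825 = 5510
→ [3214, 13622, 16850, 9395, 5510]
[period 2]
Births: 13622 * 0.144 = 1962, 16850 * 0.073 = 1230 — total 3192
20–39: 3214 * 0.98 = 3150
40–59: 13622 * 0.974 = 13268
60–79: 16850 * 0.949 = 15991
80+: 9395 * 0.976 + 5510 * 0.393 = 9170 + 2165 = 11335
→ [3192, 3150, 13268, 15991, 11335]

3192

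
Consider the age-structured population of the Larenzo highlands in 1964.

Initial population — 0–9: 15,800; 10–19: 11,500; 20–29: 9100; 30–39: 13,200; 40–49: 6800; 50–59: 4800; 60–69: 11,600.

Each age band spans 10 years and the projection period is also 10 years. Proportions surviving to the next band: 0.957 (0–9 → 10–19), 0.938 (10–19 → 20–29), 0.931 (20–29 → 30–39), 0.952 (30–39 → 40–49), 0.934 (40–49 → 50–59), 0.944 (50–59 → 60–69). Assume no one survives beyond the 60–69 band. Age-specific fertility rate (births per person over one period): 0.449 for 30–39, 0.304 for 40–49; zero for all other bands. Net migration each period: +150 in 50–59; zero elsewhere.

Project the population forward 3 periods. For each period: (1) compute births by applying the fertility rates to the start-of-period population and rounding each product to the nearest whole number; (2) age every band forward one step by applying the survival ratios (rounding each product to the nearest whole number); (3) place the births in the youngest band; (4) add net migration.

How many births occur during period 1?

7994

Numbering the bands 1..7 from youngest to oldest:
After projecting period 1:
Births: 13200 × 0.449 = 5927, 6800 × 0.304 = 2067 — total 7994
Band 2: 15800 × 0.957 = 15121
Band 3: 11500 × 0.938 = 10787
Band 4: 9100 × 0.931 = 8472
Band 5: 13200 × 0.952 = 12566
Band 6: 6800 × 0.934 = 6351
Band 7: 4800 × 0.944 = 4531
Net migration: Band 6 + 150 → 6501
End of period: [7994, 15121, 10787, 8472, 12566, 6501, 4531]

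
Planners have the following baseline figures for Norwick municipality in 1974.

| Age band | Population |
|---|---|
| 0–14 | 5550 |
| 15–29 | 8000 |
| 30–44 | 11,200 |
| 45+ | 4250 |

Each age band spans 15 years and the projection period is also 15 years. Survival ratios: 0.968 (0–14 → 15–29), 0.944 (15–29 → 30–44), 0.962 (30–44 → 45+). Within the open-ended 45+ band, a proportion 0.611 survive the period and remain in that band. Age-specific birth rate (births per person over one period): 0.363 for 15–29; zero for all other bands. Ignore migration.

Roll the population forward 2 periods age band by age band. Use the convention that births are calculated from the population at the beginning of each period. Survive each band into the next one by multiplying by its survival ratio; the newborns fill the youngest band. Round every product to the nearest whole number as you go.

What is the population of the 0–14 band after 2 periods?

1950

(Bands numbered youngest = 1 to oldest = 4.)
[period 1]
Births: 8000 * 0.363 = 2904
Band 2: 5550 * 0.968 = 5372
Band 3: 8000 * 0.944 = 7552
Band 4: 11200 * 0.962 + 4250 * 0.611 = 10774 + 2597 = 13371
Population now: 0–14=2904, 15–29=5372, 30–44=7552, 45+=13371
[period 2]
Births: 5372 * 0.363 = 1950
Band 2: 2904 * 0.968 = 2811
Band 3: 5372 * 0.944 = 5071
Band 4: 7552 * 0.962 + 13371 * 0.611 = 7265 + 8170 = 15435
Population now: 0–14=1950, 15–29=2811, 30–44=5071, 45+=15435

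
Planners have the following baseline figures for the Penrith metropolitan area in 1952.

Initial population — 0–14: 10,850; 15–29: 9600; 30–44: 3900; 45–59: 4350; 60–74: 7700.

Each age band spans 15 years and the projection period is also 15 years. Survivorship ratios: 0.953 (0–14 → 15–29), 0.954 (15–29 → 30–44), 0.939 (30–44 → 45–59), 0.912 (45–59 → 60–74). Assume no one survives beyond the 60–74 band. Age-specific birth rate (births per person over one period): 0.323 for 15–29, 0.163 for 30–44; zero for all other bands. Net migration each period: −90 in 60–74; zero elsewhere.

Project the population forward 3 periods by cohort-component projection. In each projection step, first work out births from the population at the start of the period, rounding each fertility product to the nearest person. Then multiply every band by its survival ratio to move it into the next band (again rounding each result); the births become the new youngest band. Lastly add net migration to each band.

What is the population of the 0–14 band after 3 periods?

2758

Numbering the bands 1..5 from youngest to oldest:
— Period 1 —
Births: 9600 × 0.323 = 3101, 3900 × 0.163 = 636 ⇒ total 3737
Band 2: 10850 × 0.953 = 10340
Band 3: 9600 × 0.954 = 9158
Band 4: 3900 × 0.939 = 3662
Band 5: 4350 × 0.912 = 3967
Net migration: Band 5 − 90 → 3877
Giving 3737 / 10340 / 9158 / 3662 / 3877.
— Period 2 —
Births: 10340 × 0.323 = 3340, 9158 × 0.163 = 1493 ⇒ total 4833
Band 2: 3737 × 0.953 = 3561
Band 3: 10340 × 0.954 = 9864
Band 4: 9158 × 0.939 = 8599
Band 5: 3662 × 0.912 = 3340
Net migration: Band 5 − 90 → 3250
Giving 4833 / 3561 / 9864 / 8599 / 3250.
— Period 3 —
Births: 3561 × 0.323 = 1150, 9864 × 0.163 = 1608 ⇒ total 2758
Band 2: 4833 × 0.953 = 4606
Band 3: 3561 × 0.954 = 3397
Band 4: 9864 × 0.939 = 9262
Band 5: 8599 × 0.912 = 7842
Net migration: Band 5 − 90 → 7752
Giving 2758 / 4606 / 3397 / 9262 / 7752.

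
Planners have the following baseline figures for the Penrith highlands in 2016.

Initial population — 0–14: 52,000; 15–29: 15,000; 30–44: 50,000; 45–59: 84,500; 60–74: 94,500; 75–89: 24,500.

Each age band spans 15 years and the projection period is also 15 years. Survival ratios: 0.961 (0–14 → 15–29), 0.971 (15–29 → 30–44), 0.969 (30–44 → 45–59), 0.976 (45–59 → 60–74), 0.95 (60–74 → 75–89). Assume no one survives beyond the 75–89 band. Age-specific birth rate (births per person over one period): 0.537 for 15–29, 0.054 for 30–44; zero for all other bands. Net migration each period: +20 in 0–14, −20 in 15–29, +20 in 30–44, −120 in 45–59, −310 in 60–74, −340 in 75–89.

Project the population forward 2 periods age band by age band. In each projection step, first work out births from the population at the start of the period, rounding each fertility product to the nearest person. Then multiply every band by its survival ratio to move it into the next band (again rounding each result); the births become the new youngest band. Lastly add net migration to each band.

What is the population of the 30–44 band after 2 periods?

Call the groups 1 to 6, youngest first.
After projecting period 1:
Births: 15000 * 0.537 = 8055 ; 50000 * 0.054 = 2700 — total 10755
Group 2: 52000 * 0.961 = 49972
Group 3: 15000 * 0.971 = 14565
Group 4: 50000 * 0.969 = 48450
Group 5: 84500 * 0.976 = 82472
Group 6: 94500 * 0.95 = 89775
Net migration: Group 1 + 20 → 10775; Group 2 − 20 → 49952; Group 3 + 20 → 14585; Group 4 − 120 → 48330; Group 5 − 310 → 82162; Group 6 − 340 → 89435
Population now: 0–14=10775, 15–29=49952, 30–44=14585, 45–59=48330, 60–74=82162, 75–89=89435
After projecting period 2:
Births: 49952 * 0.537 = 26824 ; 14585 * 0.054 = 788 — total 27612
Group 2: 10775 * 0.961 = 10355
Group 3: 49952 * 0.971 = 48503
Group 4: 14585 * 0.969 = 14133
Group 5: 48330 * 0.976 = 47170
Group 6: 82162 * 0.95 = 78054
Net migration: Group 1 + 20 → 27632; Group 2 − 20 → 10335; Group 3 + 20 → 48523; Group 4 − 120 → 14013; Group 5 − 310 → 46860; Group 6 − 340 → 77714
Population now: 0–14=27632, 15–29=10335, 30–44=48523, 45–59=14013, 60–74=46860, 75–89=77714

48523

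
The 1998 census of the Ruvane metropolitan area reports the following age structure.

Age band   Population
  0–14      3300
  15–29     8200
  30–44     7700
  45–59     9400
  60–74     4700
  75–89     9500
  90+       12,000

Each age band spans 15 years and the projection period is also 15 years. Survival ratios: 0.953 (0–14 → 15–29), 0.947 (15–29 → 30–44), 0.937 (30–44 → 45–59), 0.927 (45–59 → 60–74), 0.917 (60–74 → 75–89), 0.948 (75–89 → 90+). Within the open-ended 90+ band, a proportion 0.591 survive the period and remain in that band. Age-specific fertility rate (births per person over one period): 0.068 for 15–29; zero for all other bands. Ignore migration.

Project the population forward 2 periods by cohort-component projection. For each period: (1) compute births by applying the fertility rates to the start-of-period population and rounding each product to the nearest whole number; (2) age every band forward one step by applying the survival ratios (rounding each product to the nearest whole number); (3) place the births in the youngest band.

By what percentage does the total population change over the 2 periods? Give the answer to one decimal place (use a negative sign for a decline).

-28.3

Call the bands 1 to 7, youngest first.
[period 1]
Births: 8200 × 0.068 = 558
Band 2: 3300 × 0.953 = 3145
Band 3: 8200 × 0.947 = 7765
Band 4: 7700 × 0.937 = 7215
Band 5: 9400 × 0.927 = 8714
Band 6: 4700 × 0.917 = 4310
Band 7: 9500 × 0.948 + 12000 × 0.591 = 9006 + 7092 = 16098
Population now: 0–14=558, 15–29=3145, 30–44=7765, 45–59=7215, 60–74=8714, 75–89=4310, 90+=16098
[period 2]
Births: 3145 × 0.068 = 214
Band 2: 558 × 0.953 = 532
Band 3: 3145 × 0.947 = 2978
Band 4: 7765 × 0.937 = 7276
Band 5: 7215 × 0.927 = 6688
Band 6: 8714 × 0.917 = 7991
Band 7: 4310 × 0.948 + 16098 × 0.591 = 4086 + 9514 = 13600
Population now: 0–14=214, 15–29=532, 30–44=2978, 45–59=7276, 60–74=6688, 75–89=7991, 90+=13600
Total: 54800 → 39279; change = -15521; percentage change = -28.3%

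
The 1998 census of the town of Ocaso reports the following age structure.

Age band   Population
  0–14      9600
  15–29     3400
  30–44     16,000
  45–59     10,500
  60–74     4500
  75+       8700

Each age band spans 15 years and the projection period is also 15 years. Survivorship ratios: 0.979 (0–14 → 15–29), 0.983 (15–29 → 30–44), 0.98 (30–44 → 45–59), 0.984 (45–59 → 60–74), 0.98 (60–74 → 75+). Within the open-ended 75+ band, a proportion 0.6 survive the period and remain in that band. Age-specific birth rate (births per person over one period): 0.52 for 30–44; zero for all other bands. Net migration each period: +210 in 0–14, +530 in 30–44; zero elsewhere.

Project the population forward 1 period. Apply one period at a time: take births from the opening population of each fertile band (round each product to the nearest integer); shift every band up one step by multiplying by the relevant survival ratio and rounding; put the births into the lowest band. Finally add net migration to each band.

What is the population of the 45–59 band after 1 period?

15680

Period 1.
Births: 16000 × 0.52 = 8320
15–29: 9600 × 0.979 = 9398
30–44: 3400 × 0.983 = 3342
45–59: 16000 × 0.98 = 15680
60–74: 10500 × 0.984 = 10332
75+: 4500 × 0.98 + 8700 × 0.6 = 4410 + 5220 = 9630
Net migration: 0–14 + 210 → 8530; 30–44 + 530 → 3872
End of period: [8530, 9398, 3872, 15680, 10332, 9630]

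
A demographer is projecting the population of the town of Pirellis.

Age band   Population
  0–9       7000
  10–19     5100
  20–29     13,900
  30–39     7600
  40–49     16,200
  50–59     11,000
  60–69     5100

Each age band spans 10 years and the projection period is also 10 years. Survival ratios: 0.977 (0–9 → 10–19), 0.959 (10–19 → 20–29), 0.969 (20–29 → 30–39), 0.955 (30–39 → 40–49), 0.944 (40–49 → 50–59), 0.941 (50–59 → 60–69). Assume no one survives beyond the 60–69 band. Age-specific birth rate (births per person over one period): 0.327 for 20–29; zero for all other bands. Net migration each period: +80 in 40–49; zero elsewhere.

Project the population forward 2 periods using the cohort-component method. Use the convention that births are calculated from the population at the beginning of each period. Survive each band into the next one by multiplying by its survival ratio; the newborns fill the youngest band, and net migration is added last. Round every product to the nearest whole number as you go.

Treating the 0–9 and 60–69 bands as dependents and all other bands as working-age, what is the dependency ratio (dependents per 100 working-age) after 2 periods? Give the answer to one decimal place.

Call the groups 1 to 7, youngest first.
— Period 1 —
Births: 13900 × 0.327 = 4545
Group 2: 7000 × 0.977 = 6839
Group 3: 5100 × 0.959 = 4891
Group 4: 13900 × 0.969 = 13469
Group 5: 7600 × 0.955 = 7258
Group 6: 16200 × 0.944 = 15293
Group 7: 11000 × 0.941 = 10351
Net migration: Group 5 + 80 → 7338
End of period: [4545, 6839, 4891, 13469, 7338, 15293, 10351]
— Period 2 —
Births: 4891 × 0.327 = 1599
Group 2: 4545 × 0.977 = 4440
Group 3: 6839 × 0.959 = 6559
Group 4: 4891 × 0.969 = 4739
Group 5: 13469 × 0.955 = 12863
Group 6: 7338 × 0.944 = 6927
Group 7: 15293 × 0.941 = 14391
Net migration: Group 5 + 80 → 12943
End of period: [1599, 4440, 6559, 4739, 12943, 6927, 14391]
Dependents (band 0–9 + band 60–69) = 1599 + 14391 = 15990; working-age = 35608; ratio = 15990/35608 × 100 = 44.9

44.9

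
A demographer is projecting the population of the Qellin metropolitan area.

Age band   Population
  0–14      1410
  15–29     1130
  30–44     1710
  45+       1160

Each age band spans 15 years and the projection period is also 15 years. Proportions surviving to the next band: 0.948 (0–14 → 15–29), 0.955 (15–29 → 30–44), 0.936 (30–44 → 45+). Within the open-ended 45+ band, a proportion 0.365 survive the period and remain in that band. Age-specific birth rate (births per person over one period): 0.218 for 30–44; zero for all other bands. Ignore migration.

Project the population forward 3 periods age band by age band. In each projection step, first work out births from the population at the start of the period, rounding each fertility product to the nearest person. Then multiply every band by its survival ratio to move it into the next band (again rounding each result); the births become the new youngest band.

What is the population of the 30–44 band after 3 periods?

Call the groups 1 to 4, youngest first.
After projecting period 1:
Births: 1710 * 0.218 = 373
Group 2: 1410 * 0.948 = 1337
Group 3: 1130 * 0.955 = 1079
Group 4: 1710 * 0.936 + 1160 * 0.365 = 1601 + 423 = 2024
Population now: 0–14=373, 15–29=1337, 30–44=1079, 45+=2024
After projecting period 2:
Births: 1079 * 0.218 = 235
Group 2: 373 * 0.948 = 354
Group 3: 1337 * 0.955 = 1277
Group 4: 1079 * 0.936 + 2024 * 0.365 = 1010 + 739 = 1749
Population now: 0–14=235, 15–29=354, 30–44=1277, 45+=1749
After projecting period 3:
Births: 1277 * 0.218 = 278
Group 2: 235 * 0.948 = 223
Group 3: 354 * 0.955 = 338
Group 4: 1277 * 0.936 + 1749 * 0.365 = 1195 + 638 = 1833
Population now: 0–14=278, 15–29=223, 30–44=338, 45+=1833

338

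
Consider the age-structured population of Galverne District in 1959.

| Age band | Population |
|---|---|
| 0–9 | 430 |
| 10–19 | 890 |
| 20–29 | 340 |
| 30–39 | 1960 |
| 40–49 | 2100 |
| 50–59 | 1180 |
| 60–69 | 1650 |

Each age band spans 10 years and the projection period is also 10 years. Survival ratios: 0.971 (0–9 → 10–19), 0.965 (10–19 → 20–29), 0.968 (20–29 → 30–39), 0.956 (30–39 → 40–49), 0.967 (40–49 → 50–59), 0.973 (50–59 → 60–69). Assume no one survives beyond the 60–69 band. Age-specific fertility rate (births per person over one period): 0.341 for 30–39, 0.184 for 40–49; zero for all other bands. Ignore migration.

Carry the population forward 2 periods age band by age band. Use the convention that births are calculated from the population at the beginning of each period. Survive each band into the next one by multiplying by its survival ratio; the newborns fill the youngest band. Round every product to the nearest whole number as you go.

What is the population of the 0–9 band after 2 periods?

457

Call the bands 1 to 7, youngest first.
Period 1:
Births: 1960 × 0.341 = 668, 2100 × 0.184 = 386 → 1054
Band 2: 430 × 0.971 = 418
Band 3: 890 × 0.965 = 859
Band 4: 340 × 0.968 = 329
Band 5: 1960 × 0.956 = 1874
Band 6: 2100 × 0.967 = 2031
Band 7: 1180 × 0.973 = 1148
Population now: 0–9=1054, 10–19=418, 20–29=859, 30–39=329, 40–49=1874, 50–59=2031, 60–69=1148
Period 2:
Births: 329 × 0.341 = 112, 1874 × 0.184 = 345 → 457
Band 2: 1054 × 0.971 = 1023
Band 3: 418 × 0.965 = 403
Band 4: 859 × 0.968 = 832
Band 5: 329 × 0.956 = 315
Band 6: 1874 × 0.967 = 1812
Band 7: 2031 × 0.973 = 1976
Population now: 0–9=457, 10–19=1023, 20–29=403, 30–39=832, 40–49=315, 50–59=1812, 60–69=1976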